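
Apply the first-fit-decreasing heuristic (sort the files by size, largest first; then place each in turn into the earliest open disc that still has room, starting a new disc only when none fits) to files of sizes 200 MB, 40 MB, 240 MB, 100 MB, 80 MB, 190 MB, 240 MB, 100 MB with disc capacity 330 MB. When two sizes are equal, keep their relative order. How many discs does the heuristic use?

4

Sorted descending: 240, 240, 200, 190, 100, 100, 80, 40.
  240 → disc 1 (new)  [load 240/330]
  240 → disc 2 (new)  [load 240/330]
  200 → disc 3 (new)  [load 200/330]
  190 → disc 4 (new)  [load 190/330]
  100 → disc 3  [load 300/330]
  100 → disc 4  [load 290/330]
  80 → disc 1  [load 320/330]
  40 → disc 2  [load 280/330]
4 discs opened.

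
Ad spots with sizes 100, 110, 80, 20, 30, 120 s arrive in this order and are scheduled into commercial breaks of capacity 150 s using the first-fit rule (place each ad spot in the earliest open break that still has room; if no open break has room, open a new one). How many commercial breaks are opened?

4

  100 → break 1 (new)  [load 100/150]
  110 → break 2 (new)  [load 110/150]
  80 → break 3 (new)  [load 80/150]
  20 → break 1  [load 120/150]
  30 → break 1  [load 150/150]
  120 → break 4 (new)  [load 120/150]
4 commercial breaks opened.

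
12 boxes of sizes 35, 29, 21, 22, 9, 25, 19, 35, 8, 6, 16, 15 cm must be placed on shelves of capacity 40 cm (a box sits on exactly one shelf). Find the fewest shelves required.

Total = 35 + 35 + 29 + 25 + 22 + 21 + 19 + 16 + 15 + 9 + 8 + 6 = 240 cm.
Lower bound: ⌈240/40⌉ = 6 shelves.
A packing using 7 shelves:
  shelf 1: 35 = 35
  shelf 2: 35 = 35
  shelf 3: 29 + 9 = 38
  shelf 4: 25 + 15 = 40
  shelf 5: 22 + 16 = 38
  shelf 6: 21 + 19 = 40
  shelf 7: 8 + 6 = 14
No arrangement into 6 shelves stays within capacity, so 7 is optimal.

7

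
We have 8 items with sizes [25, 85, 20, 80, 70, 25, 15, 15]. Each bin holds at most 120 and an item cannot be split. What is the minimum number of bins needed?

3

Total = 85 + 80 + 70 + 25 + 25 + 20 + 15 + 15 = 335.
Lower bound: ⌈335/120⌉ = 3 bins.
A packing using 3 bins:
  bin 1: 85 + 25 = 110
  bin 2: 80 + 25 + 15 = 120
  bin 3: 70 + 20 + 15 = 105
This matches the lower bound, so 3 is optimal.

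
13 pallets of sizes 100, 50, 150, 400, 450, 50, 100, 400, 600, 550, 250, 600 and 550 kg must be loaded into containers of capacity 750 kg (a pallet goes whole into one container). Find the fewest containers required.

7

Total = 600 + 600 + 550 + 550 + 450 + 400 + 400 + 250 + 150 + 100 + 100 + 50 + 50 = 4250 kg.
Lower bound: ⌈4250/750⌉ = 6 containers.
Also, 7 pallets each exceed 375 kg, and no two of those can share a container, so at least 7 containers are needed.
A packing using 7 containers:
  container 1: 600 + 150 = 750
  container 2: 600 + 100 + 50 = 750
  container 3: 550 + 100 + 50 = 700
  container 4: 550 = 550
  container 5: 450 + 250 = 700
  container 6: 400 = 400
  container 7: 400 = 400
This matches the lower bound, so 7 is optimal.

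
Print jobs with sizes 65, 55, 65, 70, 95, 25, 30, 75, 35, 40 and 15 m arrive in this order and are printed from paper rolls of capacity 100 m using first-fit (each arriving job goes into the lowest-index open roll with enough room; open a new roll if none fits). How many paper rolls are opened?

7

  65 → roll 1 (new)  [load 65/100]
  55 → roll 2 (new)  [load 55/100]
  65 → roll 3 (new)  [load 65/100]
  70 → roll 4 (new)  [load 70/100]
  95 → roll 5 (new)  [load 95/100]
  25 → roll 1  [load 90/100]
  30 → roll 2  [load 85/100]
  75 → roll 6 (new)  [load 75/100]
  35 → roll 3  [load 100/100]
  40 → roll 7 (new)  [load 40/100]
  15 → roll 2  [load 100/100]
7 paper rolls opened.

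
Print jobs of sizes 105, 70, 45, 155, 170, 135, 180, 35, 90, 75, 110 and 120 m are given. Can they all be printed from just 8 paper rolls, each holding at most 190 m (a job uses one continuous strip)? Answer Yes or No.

Yes

A valid assignment using 8 paper rolls:
  roll 1: 180 = 180
  roll 2: 170 = 170
  roll 3: 155 + 35 = 190
  roll 4: 135 + 45 = 180
  roll 5: 120 + 70 = 190
  roll 6: 110 + 75 = 185
  roll 7: 105 = 105
  roll 8: 90 = 90
Every load is within 190 m, so 8 paper rolls suffice.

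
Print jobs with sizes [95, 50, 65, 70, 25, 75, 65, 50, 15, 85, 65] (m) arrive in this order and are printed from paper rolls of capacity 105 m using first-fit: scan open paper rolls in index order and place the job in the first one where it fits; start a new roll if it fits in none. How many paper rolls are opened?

9

  95 → roll 1 (new)  [load 95/105]
  50 → roll 2 (new)  [load 50/105]
  65 → roll 3 (new)  [load 65/105]
  70 → roll 4 (new)  [load 70/105]
  25 → roll 2  [load 75/105]
  75 → roll 5 (new)  [load 75/105]
  65 → roll 6 (new)  [load 65/105]
  50 → roll 7 (new)  [load 50/105]
  15 → roll 2  [load 90/105]
  85 → roll 8 (new)  [load 85/105]
  65 → roll 9 (new)  [load 65/105]
9 paper rolls opened.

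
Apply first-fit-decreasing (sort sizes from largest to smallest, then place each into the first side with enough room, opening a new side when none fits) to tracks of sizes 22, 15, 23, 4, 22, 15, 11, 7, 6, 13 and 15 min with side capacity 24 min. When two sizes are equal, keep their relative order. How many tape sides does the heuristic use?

7

Sorted descending: 23, 22, 22, 15, 15, 15, 13, 11, 7, 6, 4.
  23 → side 1 (new)  [load 23/24]
  22 → side 2 (new)  [load 22/24]
  22 → side 3 (new)  [load 22/24]
  15 → side 4 (new)  [load 15/24]
  15 → side 5 (new)  [load 15/24]
  15 → side 6 (new)  [load 15/24]
  13 → side 7 (new)  [load 13/24]
  11 → side 7  [load 24/24]
  7 → side 4  [load 22/24]
  6 → side 5  [load 21/24]
  4 → side 6  [load 19/24]
7 tape sides opened.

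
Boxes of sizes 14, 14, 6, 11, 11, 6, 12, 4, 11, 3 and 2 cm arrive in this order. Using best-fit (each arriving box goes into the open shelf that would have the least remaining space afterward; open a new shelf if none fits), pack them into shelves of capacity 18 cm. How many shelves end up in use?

  14 → shelf 1 (new)  [load 14/18]
  14 → shelf 2 (new)  [load 14/18]
  6 → shelf 3 (new)  [load 6/18]
  11 → shelf 3  [load 17/18]
  11 → shelf 4 (new)  [load 11/18]
  6 → shelf 4  [load 17/18]
  12 → shelf 5 (new)  [load 12/18]
  4 → shelf 1  [load 18/18]
  11 → shelf 6 (new)  [load 11/18]
  3 → shelf 2  [load 17/18]
  2 → shelf 5  [load 14/18]
6 shelves opened.

6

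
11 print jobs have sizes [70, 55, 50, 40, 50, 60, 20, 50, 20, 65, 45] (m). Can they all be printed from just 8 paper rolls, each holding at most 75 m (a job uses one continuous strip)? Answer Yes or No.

No

Total = 525 m; ⌈525/75⌉ = 7.
9 print jobs each exceed half the capacity and cannot share a roll, forcing at least 9 paper rolls.
At least 9 paper rolls are required, but only 8 are allowed.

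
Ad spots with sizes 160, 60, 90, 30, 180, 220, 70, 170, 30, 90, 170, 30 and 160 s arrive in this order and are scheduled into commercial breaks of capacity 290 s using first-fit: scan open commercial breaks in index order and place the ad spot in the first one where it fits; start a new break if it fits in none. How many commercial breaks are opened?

6

  160 → break 1 (new)  [load 160/290]
  60 → break 1  [load 220/290]
  90 → break 2 (new)  [load 90/290]
  30 → break 1  [load 250/290]
  180 → break 2  [load 270/290]
  220 → break 3 (new)  [load 220/290]
  70 → break 3  [load 290/290]
  170 → break 4 (new)  [load 170/290]
  30 → break 1  [load 280/290]
  90 → break 4  [load 260/290]
  170 → break 5 (new)  [load 170/290]
  30 → break 4  [load 290/290]
  160 → break 6 (new)  [load 160/290]
6 commercial breaks opened.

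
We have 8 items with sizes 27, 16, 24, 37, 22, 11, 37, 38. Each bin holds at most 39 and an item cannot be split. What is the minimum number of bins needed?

Total = 38 + 37 + 37 + 27 + 24 + 22 + 16 + 11 = 212.
Lower bound: ⌈212/39⌉ = 6 bins.
A packing using 6 bins:
  bin 1: 38 = 38
  bin 2: 37 = 37
  bin 3: 37 = 37
  bin 4: 27 + 11 = 38
  bin 5: 24 = 24
  bin 6: 22 + 16 = 38
This matches the lower bound, so 6 is optimal.

6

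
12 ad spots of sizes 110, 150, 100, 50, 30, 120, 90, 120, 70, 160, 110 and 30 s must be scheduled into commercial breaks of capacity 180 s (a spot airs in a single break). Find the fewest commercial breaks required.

Total = 160 + 150 + 120 + 120 + 110 + 110 + 100 + 90 + 70 + 50 + 30 + 30 = 1140 s.
Lower bound: ⌈1140/180⌉ = 7 commercial breaks.
A packing using 8 commercial breaks:
  break 1: 160 = 160
  break 2: 150 + 30 = 180
  break 3: 120 + 50 = 170
  break 4: 120 + 30 = 150
  break 5: 110 + 70 = 180
  break 6: 110 = 110
  break 7: 100 = 100
  break 8: 90 = 90
No arrangement into 7 commercial breaks stays within capacity, so 8 is optimal.

8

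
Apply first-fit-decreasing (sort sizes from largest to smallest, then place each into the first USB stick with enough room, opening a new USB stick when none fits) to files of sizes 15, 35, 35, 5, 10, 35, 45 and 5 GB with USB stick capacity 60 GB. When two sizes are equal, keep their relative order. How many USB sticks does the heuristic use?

4

Sorted descending: 45, 35, 35, 35, 15, 10, 5, 5.
  45 → USB stick 1 (new)  [load 45/60]
  35 → USB stick 2 (new)  [load 35/60]
  35 → USB stick 3 (new)  [load 35/60]
  35 → USB stick 4 (new)  [load 35/60]
  15 → USB stick 1  [load 60/60]
  10 → USB stick 2  [load 45/60]
  5 → USB stick 2  [load 50/60]
  5 → USB stick 2  [load 55/60]
4 USB sticks opened.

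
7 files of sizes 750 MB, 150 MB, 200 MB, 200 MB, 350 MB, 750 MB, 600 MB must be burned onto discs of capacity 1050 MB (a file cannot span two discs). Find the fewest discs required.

4

Total = 750 + 750 + 600 + 350 + 200 + 200 + 150 = 3000 MB.
Lower bound: ⌈3000/1050⌉ = 3 discs.
A packing using 4 discs:
  disc 1: 750 + 200 = 950
  disc 2: 750 + 200 = 950
  disc 3: 600 + 350 = 950
  disc 4: 150 = 150
No arrangement into 3 discs stays within capacity, so 4 is optimal.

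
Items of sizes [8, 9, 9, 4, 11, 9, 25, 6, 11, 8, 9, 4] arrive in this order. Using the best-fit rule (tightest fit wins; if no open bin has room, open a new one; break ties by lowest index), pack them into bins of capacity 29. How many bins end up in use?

  8 → bin 1 (new)  [load 8/29]
  9 → bin 1  [load 17/29]
  9 → bin 1  [load 26/29]
  4 → bin 2 (new)  [load 4/29]
  11 → bin 2  [load 15/29]
  9 → bin 2  [load 24/29]
  25 → bin 3 (new)  [load 25/29]
  6 → bin 4 (new)  [load 6/29]
  11 → bin 4  [load 17/29]
  8 → bin 4  [load 25/29]
  9 → bin 5 (new)  [load 9/29]
  4 → bin 3  [load 29/29]
5 bins opened.

5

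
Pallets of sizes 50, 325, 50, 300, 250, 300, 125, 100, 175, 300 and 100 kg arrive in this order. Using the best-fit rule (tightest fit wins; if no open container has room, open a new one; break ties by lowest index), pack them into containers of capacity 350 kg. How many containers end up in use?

7

  50 → container 1 (new)  [load 50/350]
  325 → container 2 (new)  [load 325/350]
  50 → container 1  [load 100/350]
  300 → container 3 (new)  [load 300/350]
  250 → container 1  [load 350/350]
  300 → container 4 (new)  [load 300/350]
  125 → container 5 (new)  [load 125/350]
  100 → container 5  [load 225/350]
  175 → container 6 (new)  [load 175/350]
  300 → container 7 (new)  [load 300/350]
  100 → container 5  [load 325/350]
7 containers opened.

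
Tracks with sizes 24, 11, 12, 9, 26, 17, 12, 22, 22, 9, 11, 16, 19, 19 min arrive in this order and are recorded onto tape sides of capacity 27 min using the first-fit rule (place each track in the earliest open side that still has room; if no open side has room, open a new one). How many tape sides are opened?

10

  24 → side 1 (new)  [load 24/27]
  11 → side 2 (new)  [load 11/27]
  12 → side 2  [load 23/27]
  9 → side 3 (new)  [load 9/27]
  26 → side 4 (new)  [load 26/27]
  17 → side 3  [load 26/27]
  12 → side 5 (new)  [load 12/27]
  22 → side 6 (new)  [load 22/27]
  22 → side 7 (new)  [load 22/27]
  9 → side 5  [load 21/27]
  11 → side 8 (new)  [load 11/27]
  16 → side 8  [load 27/27]
  19 → side 9 (new)  [load 19/27]
  19 → side 10 (new)  [load 19/27]
10 tape sides opened.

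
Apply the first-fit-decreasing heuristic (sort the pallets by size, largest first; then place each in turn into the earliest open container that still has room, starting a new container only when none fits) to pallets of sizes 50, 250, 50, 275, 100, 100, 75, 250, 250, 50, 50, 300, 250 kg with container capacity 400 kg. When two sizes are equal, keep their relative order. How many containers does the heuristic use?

Sorted descending: 300, 275, 250, 250, 250, 250, 100, 100, 75, 50, 50, 50, 50.
  300 → container 1 (new)  [load 300/400]
  275 → container 2 (new)  [load 275/400]
  250 → container 3 (new)  [load 250/400]
  250 → container 4 (new)  [load 250/400]
  250 → container 5 (new)  [load 250/400]
  250 → container 6 (new)  [load 250/400]
  100 → container 1  [load 400/400]
  100 → container 2  [load 375/400]
  75 → container 3  [load 325/400]
  50 → container 3  [load 375/400]
  50 → container 4  [load 300/400]
  50 → container 4  [load 350/400]
  50 → container 4  [load 400/400]
6 containers opened.

6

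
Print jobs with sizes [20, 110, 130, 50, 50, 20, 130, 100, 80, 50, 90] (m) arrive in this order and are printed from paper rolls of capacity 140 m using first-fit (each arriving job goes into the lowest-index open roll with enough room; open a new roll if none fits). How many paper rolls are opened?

7

  20 → roll 1 (new)  [load 20/140]
  110 → roll 1  [load 130/140]
  130 → roll 2 (new)  [load 130/140]
  50 → roll 3 (new)  [load 50/140]
  50 → roll 3  [load 100/140]
  20 → roll 3  [load 120/140]
  130 → roll 4 (new)  [load 130/140]
  100 → roll 5 (new)  [load 100/140]
  80 → roll 6 (new)  [load 80/140]
  50 → roll 6  [load 130/140]
  90 → roll 7 (new)  [load 90/140]
7 paper rolls opened.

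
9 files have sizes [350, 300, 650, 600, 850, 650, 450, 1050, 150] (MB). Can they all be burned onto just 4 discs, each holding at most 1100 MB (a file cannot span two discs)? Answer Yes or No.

Total = 5050 MB; ⌈5050/1100⌉ = 5.
At least 5 discs are required, but only 4 are allowed.

No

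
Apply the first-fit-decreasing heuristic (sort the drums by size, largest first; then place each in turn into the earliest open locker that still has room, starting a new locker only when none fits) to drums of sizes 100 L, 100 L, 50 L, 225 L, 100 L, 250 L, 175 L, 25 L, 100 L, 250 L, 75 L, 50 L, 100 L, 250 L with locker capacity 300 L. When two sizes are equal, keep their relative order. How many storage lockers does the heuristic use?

7

Sorted descending: 250, 250, 250, 225, 175, 100, 100, 100, 100, 100, 75, 50, 50, 25.
  250 → locker 1 (new)  [load 250/300]
  250 → locker 2 (new)  [load 250/300]
  250 → locker 3 (new)  [load 250/300]
  225 → locker 4 (new)  [load 225/300]
  175 → locker 5 (new)  [load 175/300]
  100 → locker 5  [load 275/300]
  100 → locker 6 (new)  [load 100/300]
  100 → locker 6  [load 200/300]
  100 → locker 6  [load 300/300]
  100 → locker 7 (new)  [load 100/300]
  75 → locker 4  [load 300/300]
  50 → locker 1  [load 300/300]
  50 → locker 2  [load 300/300]
  25 → locker 3  [load 275/300]
7 storage lockers opened.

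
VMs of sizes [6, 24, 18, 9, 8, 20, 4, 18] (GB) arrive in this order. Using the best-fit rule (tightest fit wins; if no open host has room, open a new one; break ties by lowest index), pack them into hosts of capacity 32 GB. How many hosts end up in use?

4

  6 → host 1 (new)  [load 6/32]
  24 → host 1  [load 30/32]
  18 → host 2 (new)  [load 18/32]
  9 → host 2  [load 27/32]
  8 → host 3 (new)  [load 8/32]
  20 → host 3  [load 28/32]
  4 → host 3  [load 32/32]
  18 → host 4 (new)  [load 18/32]
4 hosts opened.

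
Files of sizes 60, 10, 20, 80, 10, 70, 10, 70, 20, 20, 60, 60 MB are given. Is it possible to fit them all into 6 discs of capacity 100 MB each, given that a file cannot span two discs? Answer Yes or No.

Yes

A valid assignment using 6 discs:
  disc 1: 80 + 20 = 100
  disc 2: 70 + 20 + 10 = 100
  disc 3: 70 + 20 + 10 = 100
  disc 4: 60 + 10 = 70
  disc 5: 60 = 60
  disc 6: 60 = 60
Every load is within 100 MB, so 6 discs suffice.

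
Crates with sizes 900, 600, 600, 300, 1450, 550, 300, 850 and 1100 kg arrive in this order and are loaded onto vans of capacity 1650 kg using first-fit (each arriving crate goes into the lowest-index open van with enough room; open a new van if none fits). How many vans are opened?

  900 → van 1 (new)  [load 900/1650]
  600 → van 1  [load 1500/1650]
  600 → van 2 (new)  [load 600/1650]
  300 → van 2  [load 900/1650]
  1450 → van 3 (new)  [load 1450/1650]
  550 → van 2  [load 1450/1650]
  300 → van 4 (new)  [load 300/1650]
  850 → van 4  [load 1150/1650]
  1100 → van 5 (new)  [load 1100/1650]
5 vans opened.

5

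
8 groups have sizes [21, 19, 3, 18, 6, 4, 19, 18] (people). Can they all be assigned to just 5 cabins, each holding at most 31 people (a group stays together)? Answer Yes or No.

A valid assignment using 5 cabins:
  cabin 1: 21 + 6 + 4 = 31
  cabin 2: 19 + 3 = 22
  cabin 3: 19 = 19
  cabin 4: 18 = 18
  cabin 5: 18 = 18
Every load is within 31 people, so 5 cabins suffice.

Yes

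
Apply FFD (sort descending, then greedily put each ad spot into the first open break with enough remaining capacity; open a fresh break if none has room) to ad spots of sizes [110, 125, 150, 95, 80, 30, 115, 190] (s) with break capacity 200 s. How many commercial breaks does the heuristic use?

Sorted descending: 190, 150, 125, 115, 110, 95, 80, 30.
  190 → break 1 (new)  [load 190/200]
  150 → break 2 (new)  [load 150/200]
  125 → break 3 (new)  [load 125/200]
  115 → break 4 (new)  [load 115/200]
  110 → break 5 (new)  [load 110/200]
  95 → break 6 (new)  [load 95/200]
  80 → break 4  [load 195/200]
  30 → break 2  [load 180/200]
6 commercial breaks opened.

6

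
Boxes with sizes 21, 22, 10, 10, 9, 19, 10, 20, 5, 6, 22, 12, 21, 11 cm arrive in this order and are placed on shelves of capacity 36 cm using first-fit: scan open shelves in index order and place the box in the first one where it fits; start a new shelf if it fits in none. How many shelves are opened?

6

  21 → shelf 1 (new)  [load 21/36]
  22 → shelf 2 (new)  [load 22/36]
  10 → shelf 1  [load 31/36]
  10 → shelf 2  [load 32/36]
  9 → shelf 3 (new)  [load 9/36]
  19 → shelf 3  [load 28/36]
  10 → shelf 4 (new)  [load 10/36]
  20 → shelf 4  [load 30/36]
  5 → shelf 1  [load 36/36]
  6 → shelf 3  [load 34/36]
  22 → shelf 5 (new)  [load 22/36]
  12 → shelf 5  [load 34/36]
  21 → shelf 6 (new)  [load 21/36]
  11 → shelf 6  [load 32/36]
6 shelves opened.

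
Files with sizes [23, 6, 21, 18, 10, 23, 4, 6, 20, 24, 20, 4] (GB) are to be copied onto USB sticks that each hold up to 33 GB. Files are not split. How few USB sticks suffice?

Total = 24 + 23 + 23 + 21 + 20 + 20 + 18 + 10 + 6 + 6 + 4 + 4 = 179 GB.
Lower bound: ⌈179/33⌉ = 6 USB sticks.
Also, 7 files each exceed 33/2 GB, and no two of those can share a USB stick, so at least 7 USB sticks are needed.
A packing using 7 USB sticks:
  USB stick 1: 24 + 6 = 30
  USB stick 2: 23 + 10 = 33
  USB stick 3: 23 + 6 + 4 = 33
  USB stick 4: 21 + 4 = 25
  USB stick 5: 20 = 20
  USB stick 6: 20 = 20
  USB stick 7: 18 = 18
This matches the lower bound, so 7 is optimal.

7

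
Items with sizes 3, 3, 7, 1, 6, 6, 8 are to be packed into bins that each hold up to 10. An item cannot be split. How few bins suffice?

Total = 8 + 7 + 6 + 6 + 3 + 3 + 1 = 34.
Lower bound: ⌈34/10⌉ = 4 bins.
A packing using 4 bins:
  bin 1: 8 + 1 = 9
  bin 2: 7 + 3 = 10
  bin 3: 6 + 3 = 9
  bin 4: 6 = 6
This matches the lower bound, so 4 is optimal.

4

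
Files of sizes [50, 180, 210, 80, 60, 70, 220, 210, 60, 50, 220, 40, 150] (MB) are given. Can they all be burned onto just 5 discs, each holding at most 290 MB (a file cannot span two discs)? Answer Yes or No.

Total = 1600 MB; ⌈1600/290⌉ = 6.
At least 6 discs are required, but only 5 are allowed.

No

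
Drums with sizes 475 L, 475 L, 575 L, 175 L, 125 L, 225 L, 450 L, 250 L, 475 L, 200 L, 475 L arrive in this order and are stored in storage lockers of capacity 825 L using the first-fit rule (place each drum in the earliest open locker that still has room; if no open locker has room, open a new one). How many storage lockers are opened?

  475 → locker 1 (new)  [load 475/825]
  475 → locker 2 (new)  [load 475/825]
  575 → locker 3 (new)  [load 575/825]
  175 → locker 1  [load 650/825]
  125 → locker 1  [load 775/825]
  225 → locker 2  [load 700/825]
  450 → locker 4 (new)  [load 450/825]
  250 → locker 3  [load 825/825]
  475 → locker 5 (new)  [load 475/825]
  200 → locker 4  [load 650/825]
  475 → locker 6 (new)  [load 475/825]
6 storage lockers opened.

6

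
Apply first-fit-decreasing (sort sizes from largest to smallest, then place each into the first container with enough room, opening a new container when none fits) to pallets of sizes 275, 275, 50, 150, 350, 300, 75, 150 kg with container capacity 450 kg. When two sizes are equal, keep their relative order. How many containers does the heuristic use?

4

Sorted descending: 350, 300, 275, 275, 150, 150, 75, 50.
  350 → container 1 (new)  [load 350/450]
  300 → container 2 (new)  [load 300/450]
  275 → container 3 (new)  [load 275/450]
  275 → container 4 (new)  [load 275/450]
  150 → container 2  [load 450/450]
  150 → container 3  [load 425/450]
  75 → container 1  [load 425/450]
  50 → container 4  [load 325/450]
4 containers opened.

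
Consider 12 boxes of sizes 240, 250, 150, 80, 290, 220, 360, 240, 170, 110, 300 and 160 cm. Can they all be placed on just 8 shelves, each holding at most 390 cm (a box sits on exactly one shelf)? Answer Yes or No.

A valid assignment using 8 shelves:
  shelf 1: 360 = 360
  shelf 2: 300 + 80 = 380
  shelf 3: 290 = 290
  shelf 4: 250 + 110 = 360
  shelf 5: 240 + 150 = 390
  shelf 6: 240 = 240
  shelf 7: 220 + 170 = 390
  shelf 8: 160 = 160
Every load is within 390 cm, so 8 shelves suffice.

Yes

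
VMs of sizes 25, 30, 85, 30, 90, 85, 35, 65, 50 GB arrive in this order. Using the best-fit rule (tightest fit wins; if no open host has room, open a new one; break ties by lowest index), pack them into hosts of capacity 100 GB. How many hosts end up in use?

6

  25 → host 1 (new)  [load 25/100]
  30 → host 1  [load 55/100]
  85 → host 2 (new)  [load 85/100]
  30 → host 1  [load 85/100]
  90 → host 3 (new)  [load 90/100]
  85 → host 4 (new)  [load 85/100]
  35 → host 5 (new)  [load 35/100]
  65 → host 5  [load 100/100]
  50 → host 6 (new)  [load 50/100]
6 hosts opened.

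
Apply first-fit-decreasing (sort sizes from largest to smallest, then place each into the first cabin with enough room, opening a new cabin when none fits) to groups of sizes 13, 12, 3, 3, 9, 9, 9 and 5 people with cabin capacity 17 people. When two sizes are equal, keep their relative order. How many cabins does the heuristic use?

Sorted descending: 13, 12, 9, 9, 9, 5, 3, 3.
  13 → cabin 1 (new)  [load 13/17]
  12 → cabin 2 (new)  [load 12/17]
  9 → cabin 3 (new)  [load 9/17]
  9 → cabin 4 (new)  [load 9/17]
  9 → cabin 5 (new)  [load 9/17]
  5 → cabin 2  [load 17/17]
  3 → cabin 1  [load 16/17]
  3 → cabin 3  [load 12/17]
5 cabins opened.

5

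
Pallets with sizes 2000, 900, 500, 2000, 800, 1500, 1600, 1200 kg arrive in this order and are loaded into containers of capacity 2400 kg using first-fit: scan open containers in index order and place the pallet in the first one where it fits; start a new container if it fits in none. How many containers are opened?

  2000 → container 1 (new)  [load 2000/2400]
  900 → container 2 (new)  [load 900/2400]
  500 → container 2  [load 1400/2400]
  2000 → container 3 (new)  [load 2000/2400]
  800 → container 2  [load 2200/2400]
  1500 → container 4 (new)  [load 1500/2400]
  1600 → container 5 (new)  [load 1600/2400]
  1200 → container 6 (new)  [load 1200/2400]
6 containers opened.

6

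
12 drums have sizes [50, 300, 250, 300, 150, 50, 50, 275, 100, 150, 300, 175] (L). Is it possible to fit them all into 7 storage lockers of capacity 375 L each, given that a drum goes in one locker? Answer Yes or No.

Yes

A valid assignment using 7 storage lockers:
  locker 1: 300 + 50 = 350
  locker 2: 300 + 50 = 350
  locker 3: 300 + 50 = 350
  locker 4: 275 + 100 = 375
  locker 5: 250 = 250
  locker 6: 175 + 150 = 325
  locker 7: 150 = 150
Every load is within 375 L, so 7 storage lockers suffice.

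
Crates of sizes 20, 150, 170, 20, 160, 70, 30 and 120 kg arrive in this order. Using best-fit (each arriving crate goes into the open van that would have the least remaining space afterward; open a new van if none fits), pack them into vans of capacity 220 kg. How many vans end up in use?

  20 → van 1 (new)  [load 20/220]
  150 → van 1  [load 170/220]
  170 → van 2 (new)  [load 170/220]
  20 → van 1  [load 190/220]
  160 → van 3 (new)  [load 160/220]
  70 → van 4 (new)  [load 70/220]
  30 → van 1  [load 220/220]
  120 → van 4  [load 190/220]
4 vans opened.

4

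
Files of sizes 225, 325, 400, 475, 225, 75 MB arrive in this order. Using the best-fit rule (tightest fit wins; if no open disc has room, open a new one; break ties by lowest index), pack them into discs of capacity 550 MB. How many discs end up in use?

4

  225 → disc 1 (new)  [load 225/550]
  325 → disc 1  [load 550/550]
  400 → disc 2 (new)  [load 400/550]
  475 → disc 3 (new)  [load 475/550]
  225 → disc 4 (new)  [load 225/550]
  75 → disc 3  [load 550/550]
4 discs opened.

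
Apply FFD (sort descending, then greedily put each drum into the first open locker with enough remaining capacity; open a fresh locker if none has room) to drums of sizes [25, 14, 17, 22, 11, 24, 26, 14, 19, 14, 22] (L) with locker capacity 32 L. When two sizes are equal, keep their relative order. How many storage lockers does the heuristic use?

Sorted descending: 26, 25, 24, 22, 22, 19, 17, 14, 14, 14, 11.
  26 → locker 1 (new)  [load 26/32]
  25 → locker 2 (new)  [load 25/32]
  24 → locker 3 (new)  [load 24/32]
  22 → locker 4 (new)  [load 22/32]
  22 → locker 5 (new)  [load 22/32]
  19 → locker 6 (new)  [load 19/32]
  17 → locker 7 (new)  [load 17/32]
  14 → locker 7  [load 31/32]
  14 → locker 8 (new)  [load 14/32]
  14 → locker 8  [load 28/32]
  11 → locker 6  [load 30/32]
8 storage lockers opened.

8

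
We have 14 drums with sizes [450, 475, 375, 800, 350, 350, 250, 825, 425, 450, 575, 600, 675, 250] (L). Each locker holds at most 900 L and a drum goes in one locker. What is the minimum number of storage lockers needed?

Total = 825 + 800 + 675 + 600 + 575 + 475 + 450 + 450 + 425 + 375 + 350 + 350 + 250 + 250 = 6850 L.
Lower bound: ⌈6850/900⌉ = 8 storage lockers.
A packing using 9 storage lockers:
  locker 1: 825 = 825
  locker 2: 800 = 800
  locker 3: 675 = 675
  locker 4: 600 + 250 = 850
  locker 5: 575 + 250 = 825
  locker 6: 475 + 425 = 900
  locker 7: 450 + 450 = 900
  locker 8: 375 + 350 = 725
  locker 9: 350 = 350
No arrangement into 8 storage lockers stays within capacity, so 9 is optimal.

9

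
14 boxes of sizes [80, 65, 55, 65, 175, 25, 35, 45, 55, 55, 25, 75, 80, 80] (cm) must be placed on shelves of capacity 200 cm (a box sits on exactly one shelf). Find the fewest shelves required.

5

Total = 175 + 80 + 80 + 80 + 75 + 65 + 65 + 55 + 55 + 55 + 45 + 35 + 25 + 25 = 915 cm.
Lower bound: ⌈915/200⌉ = 5 shelves.
A packing using 5 shelves:
  shelf 1: 175 + 25 = 200
  shelf 2: 80 + 80 + 35 = 195
  shelf 3: 80 + 75 + 45 = 200
  shelf 4: 65 + 65 + 55 = 185
  shelf 5: 55 + 55 + 25 = 135
This matches the lower bound, so 5 is optimal.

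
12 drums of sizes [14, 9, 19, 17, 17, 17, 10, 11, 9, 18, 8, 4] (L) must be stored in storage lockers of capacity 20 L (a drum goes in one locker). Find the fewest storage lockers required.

9

Total = 19 + 18 + 17 + 17 + 17 + 14 + 11 + 10 + 9 + 9 + 8 + 4 = 153 L.
Lower bound: ⌈153/20⌉ = 8 storage lockers.
A packing using 9 storage lockers:
  locker 1: 19 = 19
  locker 2: 18 = 18
  locker 3: 17 = 17
  locker 4: 17 = 17
  locker 5: 17 = 17
  locker 6: 14 + 4 = 18
  locker 7: 11 + 9 = 20
  locker 8: 10 + 9 = 19
  locker 9: 8 = 8
No arrangement into 8 storage lockers stays within capacity, so 9 is optimal.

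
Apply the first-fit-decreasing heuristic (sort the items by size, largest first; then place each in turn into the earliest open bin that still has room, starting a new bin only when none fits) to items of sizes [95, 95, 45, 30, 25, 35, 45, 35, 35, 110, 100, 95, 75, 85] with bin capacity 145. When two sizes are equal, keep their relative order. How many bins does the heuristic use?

Sorted descending: 110, 100, 95, 95, 95, 85, 75, 45, 45, 35, 35, 35, 30, 25.
  110 → bin 1 (new)  [load 110/145]
  100 → bin 2 (new)  [load 100/145]
  95 → bin 3 (new)  [load 95/145]
  95 → bin 4 (new)  [load 95/145]
  95 → bin 5 (new)  [load 95/145]
  85 → bin 6 (new)  [load 85/145]
  75 → bin 7 (new)  [load 75/145]
  45 → bin 2  [load 145/145]
  45 → bin 3  [load 140/145]
  35 → bin 1  [load 145/145]
  35 → bin 4  [load 130/145]
  35 → bin 5  [load 130/145]
  30 → bin 6  [load 115/145]
  25 → bin 6  [load 140/145]
7 bins opened.

7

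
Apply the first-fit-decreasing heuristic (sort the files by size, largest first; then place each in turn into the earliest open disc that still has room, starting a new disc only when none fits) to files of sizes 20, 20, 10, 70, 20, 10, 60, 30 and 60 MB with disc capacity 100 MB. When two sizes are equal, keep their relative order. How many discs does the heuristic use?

Sorted descending: 70, 60, 60, 30, 20, 20, 20, 10, 10.
  70 → disc 1 (new)  [load 70/100]
  60 → disc 2 (new)  [load 60/100]
  60 → disc 3 (new)  [load 60/100]
  30 → disc 1  [load 100/100]
  20 → disc 2  [load 80/100]
  20 → disc 2  [load 100/100]
  20 → disc 3  [load 80/100]
  10 → disc 3  [load 90/100]
  10 → disc 3  [load 100/100]
3 discs opened.

3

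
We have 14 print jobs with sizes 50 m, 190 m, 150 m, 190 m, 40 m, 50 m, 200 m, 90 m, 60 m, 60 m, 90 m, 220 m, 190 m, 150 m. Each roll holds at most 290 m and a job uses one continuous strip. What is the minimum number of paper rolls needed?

Total = 220 + 200 + 190 + 190 + 190 + 150 + 150 + 90 + 90 + 60 + 60 + 50 + 50 + 40 = 1730 m.
Lower bound: ⌈1730/290⌉ = 6 paper rolls.
Also, 7 print jobs each exceed 145 m, and no two of those can share a roll, so at least 7 paper rolls are needed.
A packing using 7 paper rolls:
  roll 1: 220 + 60 = 280
  roll 2: 200 + 90 = 290
  roll 3: 190 + 90 = 280
  roll 4: 190 + 60 + 40 = 290
  roll 5: 190 + 50 + 50 = 290
  roll 6: 150 = 150
  roll 7: 150 = 150
This matches the lower bound, so 7 is optimal.

7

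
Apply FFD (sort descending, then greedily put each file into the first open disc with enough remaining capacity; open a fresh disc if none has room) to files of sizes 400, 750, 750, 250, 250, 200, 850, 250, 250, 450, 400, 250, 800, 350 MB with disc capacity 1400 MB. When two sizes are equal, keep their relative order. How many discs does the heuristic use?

5

Sorted descending: 850, 800, 750, 750, 450, 400, 400, 350, 250, 250, 250, 250, 250, 200.
  850 → disc 1 (new)  [load 850/1400]
  800 → disc 2 (new)  [load 800/1400]
  750 → disc 3 (new)  [load 750/1400]
  750 → disc 4 (new)  [load 750/1400]
  450 → disc 1  [load 1300/1400]
  400 → disc 2  [load 1200/1400]
  400 → disc 3  [load 1150/1400]
  350 → disc 4  [load 1100/1400]
  250 → disc 3  [load 1400/1400]
  250 → disc 4  [load 1350/1400]
  250 → disc 5 (new)  [load 250/1400]
  250 → disc 5  [load 500/1400]
  250 → disc 5  [load 750/1400]
  200 → disc 2  [load 1400/1400]
5 discs opened.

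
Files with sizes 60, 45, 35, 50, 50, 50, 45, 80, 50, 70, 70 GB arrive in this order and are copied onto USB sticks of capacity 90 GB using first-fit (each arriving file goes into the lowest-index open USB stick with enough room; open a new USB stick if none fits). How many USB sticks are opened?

10

  60 → USB stick 1 (new)  [load 60/90]
  45 → USB stick 2 (new)  [load 45/90]
  35 → USB stick 2  [load 80/90]
  50 → USB stick 3 (new)  [load 50/90]
  50 → USB stick 4 (new)  [load 50/90]
  50 → USB stick 5 (new)  [load 50/90]
  45 → USB stick 6 (new)  [load 45/90]
  80 → USB stick 7 (new)  [load 80/90]
  50 → USB stick 8 (new)  [load 50/90]
  70 → USB stick 9 (new)  [load 70/90]
  70 → USB stick 10 (new)  [load 70/90]
10 USB sticks opened.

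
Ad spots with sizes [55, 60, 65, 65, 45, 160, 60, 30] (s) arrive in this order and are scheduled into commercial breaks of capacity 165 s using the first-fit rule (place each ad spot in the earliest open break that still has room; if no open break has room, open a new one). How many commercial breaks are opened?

4

  55 → break 1 (new)  [load 55/165]
  60 → break 1  [load 115/165]
  65 → break 2 (new)  [load 65/165]
  65 → break 2  [load 130/165]
  45 → break 1  [load 160/165]
  160 → break 3 (new)  [load 160/165]
  60 → break 4 (new)  [load 60/165]
  30 → break 2  [load 160/165]
4 commercial breaks opened.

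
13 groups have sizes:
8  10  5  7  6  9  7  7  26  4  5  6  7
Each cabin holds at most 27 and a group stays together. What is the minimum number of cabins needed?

4

Total = 26 + 10 + 9 + 8 + 7 + 7 + 7 + 7 + 6 + 6 + 5 + 5 + 4 = 107.
Lower bound: ⌈107/27⌉ = 4 cabins.
A packing using 4 cabins:
  cabin 1: 26 = 26
  cabin 2: 10 + 9 + 8 = 27
  cabin 3: 7 + 7 + 7 + 6 = 27
  cabin 4: 7 + 6 + 5 + 5 + 4 = 27
This matches the lower bound, so 4 is optimal.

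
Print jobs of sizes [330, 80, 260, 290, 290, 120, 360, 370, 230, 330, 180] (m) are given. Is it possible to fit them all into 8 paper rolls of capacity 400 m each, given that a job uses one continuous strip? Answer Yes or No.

No

Total = 2840 m; ⌈2840/400⌉ = 8.
The bound of 8 does not rule out 8, but exhaustive search shows no assignment into 8 paper rolls of capacity 400 m exists — the minimum is 9.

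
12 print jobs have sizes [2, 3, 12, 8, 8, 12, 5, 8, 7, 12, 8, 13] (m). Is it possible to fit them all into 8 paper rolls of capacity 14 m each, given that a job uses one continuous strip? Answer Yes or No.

No

Total = 98 m; ⌈98/14⌉ = 7.
8 print jobs each exceed half the capacity and cannot share a roll, forcing at least 8 paper rolls.
The bound of 8 does not rule out 8, but exhaustive search shows no assignment into 8 paper rolls of capacity 14 m exists — the minimum is 9.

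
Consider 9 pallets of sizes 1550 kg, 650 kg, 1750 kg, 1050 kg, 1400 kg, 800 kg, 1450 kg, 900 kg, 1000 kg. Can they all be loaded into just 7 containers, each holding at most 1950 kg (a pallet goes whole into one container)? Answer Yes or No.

A valid assignment using 7 containers:
  container 1: 1750 = 1750
  container 2: 1550 = 1550
  container 3: 1450 = 1450
  container 4: 1400 = 1400
  container 5: 1050 + 900 = 1950
  container 6: 1000 + 800 = 1800
  container 7: 650 = 650
Every load is within 1950 kg, so 7 containers suffice.

Yes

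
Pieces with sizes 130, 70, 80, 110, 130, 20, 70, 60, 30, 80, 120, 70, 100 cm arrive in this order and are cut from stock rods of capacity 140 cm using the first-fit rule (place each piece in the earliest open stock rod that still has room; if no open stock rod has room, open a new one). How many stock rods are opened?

  130 → stock rod 1 (new)  [load 130/140]
  70 → stock rod 2 (new)  [load 70/140]
  80 → stock rod 3 (new)  [load 80/140]
  110 → stock rod 4 (new)  [load 110/140]
  130 → stock rod 5 (new)  [load 130/140]
  20 → stock rod 2  [load 90/140]
  70 → stock rod 6 (new)  [load 70/140]
  60 → stock rod 3  [load 140/140]
  30 → stock rod 2  [load 120/140]
  80 → stock rod 7 (new)  [load 80/140]
  120 → stock rod 8 (new)  [load 120/140]
  70 → stock rod 6  [load 140/140]
  100 → stock rod 9 (new)  [load 100/140]
9 stock rods opened.

9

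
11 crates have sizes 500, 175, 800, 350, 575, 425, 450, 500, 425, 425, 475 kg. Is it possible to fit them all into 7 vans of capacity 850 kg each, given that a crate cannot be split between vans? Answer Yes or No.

Total = 5100 kg; ⌈5100/850⌉ = 6.
The bound of 6 does not rule out 7, but exhaustive search shows no assignment into 7 vans of capacity 850 kg exists — the minimum is 8.

No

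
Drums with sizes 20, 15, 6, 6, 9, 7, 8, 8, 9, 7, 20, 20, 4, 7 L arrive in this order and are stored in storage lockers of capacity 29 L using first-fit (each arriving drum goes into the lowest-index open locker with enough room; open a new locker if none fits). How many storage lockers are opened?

  20 → locker 1 (new)  [load 20/29]
  15 → locker 2 (new)  [load 15/29]
  6 → locker 1  [load 26/29]
  6 → locker 2  [load 21/29]
  9 → locker 3 (new)  [load 9/29]
  7 → locker 2  [load 28/29]
  8 → locker 3  [load 17/29]
  8 → locker 3  [load 25/29]
  9 → locker 4 (new)  [load 9/29]
  7 → locker 4  [load 16/29]
  20 → locker 5 (new)  [load 20/29]
  20 → locker 6 (new)  [load 20/29]
  4 → locker 3  [load 29/29]
  7 → locker 4  [load 23/29]
6 storage lockers opened.

6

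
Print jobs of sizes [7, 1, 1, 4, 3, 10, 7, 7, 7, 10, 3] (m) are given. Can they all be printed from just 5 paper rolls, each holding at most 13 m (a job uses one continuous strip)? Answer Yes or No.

Total = 60 m; ⌈60/13⌉ = 5.
6 print jobs each exceed half the capacity and cannot share a roll, forcing at least 6 paper rolls.
At least 6 paper rolls are required, but only 5 are allowed.

No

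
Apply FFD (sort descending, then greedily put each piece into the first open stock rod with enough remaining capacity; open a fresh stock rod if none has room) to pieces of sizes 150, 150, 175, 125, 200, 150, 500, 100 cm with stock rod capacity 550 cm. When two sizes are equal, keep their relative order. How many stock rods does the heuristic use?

Sorted descending: 500, 200, 175, 150, 150, 150, 125, 100.
  500 → stock rod 1 (new)  [load 500/550]
  200 → stock rod 2 (new)  [load 200/550]
  175 → stock rod 2  [load 375/550]
  150 → stock rod 2  [load 525/550]
  150 → stock rod 3 (new)  [load 150/550]
  150 → stock rod 3  [load 300/550]
  125 → stock rod 3  [load 425/550]
  100 → stock rod 3  [load 525/550]
3 stock rods opened.

3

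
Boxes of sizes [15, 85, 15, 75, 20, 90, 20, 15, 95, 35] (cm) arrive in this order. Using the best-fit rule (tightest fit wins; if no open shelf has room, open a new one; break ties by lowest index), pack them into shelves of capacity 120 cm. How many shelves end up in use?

5

  15 → shelf 1 (new)  [load 15/120]
  85 → shelf 1  [load 100/120]
  15 → shelf 1  [load 115/120]
  75 → shelf 2 (new)  [load 75/120]
  20 → shelf 2  [load 95/120]
  90 → shelf 3 (new)  [load 90/120]
  20 → shelf 2  [load 115/120]
  15 → shelf 3  [load 105/120]
  95 → shelf 4 (new)  [load 95/120]
  35 → shelf 5 (new)  [load 35/120]
5 shelves opened.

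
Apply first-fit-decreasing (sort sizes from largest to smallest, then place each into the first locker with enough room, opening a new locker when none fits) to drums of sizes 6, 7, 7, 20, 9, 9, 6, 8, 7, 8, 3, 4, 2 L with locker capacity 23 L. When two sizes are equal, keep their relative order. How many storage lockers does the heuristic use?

Sorted descending: 20, 9, 9, 8, 8, 7, 7, 7, 6, 6, 4, 3, 2.
  20 → locker 1 (new)  [load 20/23]
  9 → locker 2 (new)  [load 9/23]
  9 → locker 2  [load 18/23]
  8 → locker 3 (new)  [load 8/23]
  8 → locker 3  [load 16/23]
  7 → locker 3  [load 23/23]
  7 → locker 4 (new)  [load 7/23]
  7 → locker 4  [load 14/23]
  6 → locker 4  [load 20/23]
  6 → locker 5 (new)  [load 6/23]
  4 → locker 2  [load 22/23]
  3 → locker 1  [load 23/23]
  2 → locker 4  [load 22/23]
5 storage lockers opened.

5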